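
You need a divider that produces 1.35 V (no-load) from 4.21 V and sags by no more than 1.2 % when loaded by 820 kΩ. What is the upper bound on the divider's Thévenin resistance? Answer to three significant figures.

Loading drop = R_th/(R_th + R_L) ≤ 0.0120, so R_th ≤ R_L · ε/(1−ε) = 820 kΩ × 0.0120/0.9880 = 9.96 kΩ.

R_th ≤ 9.96 kΩ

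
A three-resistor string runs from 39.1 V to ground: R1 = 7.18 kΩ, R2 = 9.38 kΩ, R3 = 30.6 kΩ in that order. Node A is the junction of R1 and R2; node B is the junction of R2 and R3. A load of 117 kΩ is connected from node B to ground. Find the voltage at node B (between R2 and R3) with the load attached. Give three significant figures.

V ≈ 23.2 V

At node B, R3 is in parallel with the load: R3‖R_L = 24.26 kΩ.
Below node A the resistance is R2 + (R3‖R_L) = 33.64 kΩ, so V_A = 39.1 × 33.64/40.82 = 32.22 V.
Then V_B = V_A × (R3‖R_L)/(R2 + R3‖R_L) = 32.22 × 24.26/33.64 = 23.2 V.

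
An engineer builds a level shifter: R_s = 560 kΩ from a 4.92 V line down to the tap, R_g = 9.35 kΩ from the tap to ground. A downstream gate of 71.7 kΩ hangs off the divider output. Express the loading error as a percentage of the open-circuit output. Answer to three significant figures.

11.4 %

Unloaded V = 4.92 × 9.35/569.4 = 0.080797 V.
Loaded: R_g‖R_L = 8.271 kΩ, giving V = 4.92 × 8.271/568.3 = 0.071612 V.
Drop = (0.080797 − 0.071612) / 0.080797 = 11.4 %.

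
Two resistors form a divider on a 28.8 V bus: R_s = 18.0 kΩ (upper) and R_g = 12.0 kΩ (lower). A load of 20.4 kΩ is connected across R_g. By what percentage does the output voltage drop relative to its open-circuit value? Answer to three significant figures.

26.1 %

The divider's output (Thévenin) resistance is R_s‖R_g = 7.200 kΩ.
Fractional drop under load = R_th/(R_th + R_L) = 7.200 / (7.200 + 20.4) = 0.2609.
So the output falls by 26.1 %.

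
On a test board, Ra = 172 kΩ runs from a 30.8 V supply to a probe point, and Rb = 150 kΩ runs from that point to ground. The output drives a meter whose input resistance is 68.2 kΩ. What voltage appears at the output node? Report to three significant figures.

The load sits in parallel with Rb: Rb‖R_L = (150 × 68.2) / (150 + 68.2) = 46.88 kΩ.
V_out = 30.8 × 46.88 / (172 + 46.88) = 30.8 × 46.88/218.9 = 6.60 V.

V_out ≈ 6.60 V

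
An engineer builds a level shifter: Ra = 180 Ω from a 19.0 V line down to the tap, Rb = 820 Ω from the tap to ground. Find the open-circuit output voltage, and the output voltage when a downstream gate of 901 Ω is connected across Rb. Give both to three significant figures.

Unloaded: 15.6 V; loaded: 13.4 V

Open-circuit: V = 19.0 × 820/(180 + 820) = 15.6 V.
With the load, Rb becomes Rb‖R_L = 429.3 Ω, so V = 19.0 × 429.3/609.3 = 13.4 V.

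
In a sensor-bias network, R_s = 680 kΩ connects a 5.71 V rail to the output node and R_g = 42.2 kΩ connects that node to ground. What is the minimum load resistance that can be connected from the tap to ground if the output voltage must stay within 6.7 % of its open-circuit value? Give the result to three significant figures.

R_L(min) ≈ 553 kΩ

Output resistance R_th = R_s‖R_g = (680 × 42.2)/722.2 = 39.73 kΩ.
The fractional drop is R_th/(R_th + R_L); requiring this ≤ 0.0670 gives R_L ≥ R_th(1/0.0670 − 1) = 39.73 × 13.93 = 553 kΩ.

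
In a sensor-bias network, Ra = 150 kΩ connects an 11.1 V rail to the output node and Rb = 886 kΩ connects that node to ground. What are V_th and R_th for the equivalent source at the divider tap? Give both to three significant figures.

V_th is the open-circuit tap voltage: 11.1 × 886/(150 + 886) = 9.49 V.
With the supply zeroed, Ra and Rb appear in parallel from the tap: R_th = Ra‖Rb = (150 × 886)/1036 = 128 kΩ.

V_th = 9.49 V, R_th = 128 kΩ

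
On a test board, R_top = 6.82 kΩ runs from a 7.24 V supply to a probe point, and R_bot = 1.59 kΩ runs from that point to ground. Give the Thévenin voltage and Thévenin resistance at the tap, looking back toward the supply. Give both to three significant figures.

V_th = 1.37 V, R_th = 1.29 kΩ

V_th is the open-circuit tap voltage: 7.24 × 1.59/(6.82 + 1.59) = 1.37 V.
With the supply zeroed, R_top and R_bot appear in parallel from the tap: R_th = R_top‖R_bot = (6.82 × 1.59)/8.410 = 1.29 kΩ.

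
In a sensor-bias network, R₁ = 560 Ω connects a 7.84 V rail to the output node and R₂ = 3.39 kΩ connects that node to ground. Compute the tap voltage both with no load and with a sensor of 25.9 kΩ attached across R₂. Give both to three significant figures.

Unloaded: 6.73 V; loaded: 6.61 V

Open-circuit: V = 7.84 × 3390/(560 + 3390) = 6.73 V.
With the load, R₂ becomes R₂‖R_L = 2998 Ω, so V = 7.84 × 2998/3558 = 6.61 V.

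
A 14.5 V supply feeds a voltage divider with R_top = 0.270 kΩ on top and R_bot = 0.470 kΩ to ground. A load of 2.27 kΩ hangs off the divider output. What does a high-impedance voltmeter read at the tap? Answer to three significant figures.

V_out ≈ 8.56 V

The load sits in parallel with R_bot: R_bot‖R_L = (470 × 2270) / (470 + 2270) = 389.4 Ω.
V_out = 14.5 × 389.4 / (270 + 389.4) = 14.5 × 389.4/659.4 = 8.56 V.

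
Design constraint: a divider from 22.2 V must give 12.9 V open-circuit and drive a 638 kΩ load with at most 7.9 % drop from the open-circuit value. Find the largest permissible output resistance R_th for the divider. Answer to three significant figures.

Loading drop = R_th/(R_th + R_L) ≤ 0.0790, so R_th ≤ R_L · ε/(1−ε) = 638 kΩ × 0.0790/0.9210 = 54.7 kΩ.

R_th ≤ 54.7 kΩ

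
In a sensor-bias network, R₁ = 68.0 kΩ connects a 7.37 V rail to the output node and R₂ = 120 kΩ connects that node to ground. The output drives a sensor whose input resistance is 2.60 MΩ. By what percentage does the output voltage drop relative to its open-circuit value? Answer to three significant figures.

1.64 %

The divider's output (Thévenin) resistance is R₁‖R₂ = 43.40 kΩ.
Fractional drop under load = R_th/(R_th + R_L) = 43.40 / (43.40 + 2600) = 0.01642.
So the output falls by 1.64 %.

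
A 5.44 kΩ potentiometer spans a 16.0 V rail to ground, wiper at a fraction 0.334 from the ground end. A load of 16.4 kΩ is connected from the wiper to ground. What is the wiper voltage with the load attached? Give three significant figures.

The wiper splits the pot into (1−α)R = 3.623 kΩ above and αR = 1.817 kΩ below.
Lower section ‖ load = 1.636 kΩ.
V_wiper = 16.0 × 1.636/(3.623 + 1.636) = 4.98 V.

V ≈ 4.98 V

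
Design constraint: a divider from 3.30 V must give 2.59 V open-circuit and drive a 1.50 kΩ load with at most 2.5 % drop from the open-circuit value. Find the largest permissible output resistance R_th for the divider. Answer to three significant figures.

Loading drop = R_th/(R_th + R_L) ≤ 0.0250, so R_th ≤ R_L · ε/(1−ε) = 1.50 kΩ × 0.0250/0.9750 = 38.5 Ω.
(Any R1, R2 with R2/(R1+R2) = 0.785 and R1‖R2 ≤ 38.5 Ω will meet the spec.)

R_th ≤ 38.5 Ω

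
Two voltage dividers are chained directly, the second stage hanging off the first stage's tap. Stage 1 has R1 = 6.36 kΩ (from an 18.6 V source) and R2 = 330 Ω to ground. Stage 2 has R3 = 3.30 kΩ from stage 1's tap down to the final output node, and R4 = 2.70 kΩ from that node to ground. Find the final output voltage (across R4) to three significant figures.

V_out ≈ 0.392 V

Stage 2 presents R3+R4 = 6000 Ω as a load on stage 1's tap.
Stage 1's lower leg becomes R2‖(R3+R4) = 312.8 Ω, so V_mid = 18.6 × 312.8/6673 = 0.8719 V.
Stage 2 is itself unloaded: V_out = V_mid × R4/(R3+R4) = 0.8719 × 2700/6000 = 0.392 V.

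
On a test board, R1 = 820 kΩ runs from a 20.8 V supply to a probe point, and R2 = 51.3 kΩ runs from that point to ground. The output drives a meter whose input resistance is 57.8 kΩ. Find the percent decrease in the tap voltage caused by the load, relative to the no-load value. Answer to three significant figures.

The divider's output (Thévenin) resistance is R1‖R2 = 48.28 kΩ.
Fractional drop under load = R_th/(R_th + R_L) = 48.28 / (48.28 + 57.8) = 0.4551.
So the output falls by 45.5 %.

45.5 %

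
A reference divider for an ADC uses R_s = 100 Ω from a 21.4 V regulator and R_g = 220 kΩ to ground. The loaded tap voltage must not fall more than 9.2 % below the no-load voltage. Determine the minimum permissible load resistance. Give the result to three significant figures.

R_L(min) ≈ 987 Ω

Output resistance R_th = R_s‖R_g = (100 × 220000)/220100 = 99.95 Ω.
The fractional drop is R_th/(R_th + R_L); requiring this ≤ 0.0920 gives R_L ≥ R_th(1/0.0920 − 1) = 99.95 × 9.870 = 987 Ω.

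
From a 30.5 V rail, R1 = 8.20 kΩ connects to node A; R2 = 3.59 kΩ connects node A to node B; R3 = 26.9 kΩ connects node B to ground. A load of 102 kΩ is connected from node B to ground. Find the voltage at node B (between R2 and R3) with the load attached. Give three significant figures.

V ≈ 19.6 V

At node B, R3 is in parallel with the load: R3‖R_L = 21.29 kΩ.
Below node A the resistance is R2 + (R3‖R_L) = 24.88 kΩ, so V_A = 30.5 × 24.88/33.08 = 22.94 V.
Then V_B = V_A × (R3‖R_L)/(R2 + R3‖R_L) = 22.94 × 21.29/24.88 = 19.6 V.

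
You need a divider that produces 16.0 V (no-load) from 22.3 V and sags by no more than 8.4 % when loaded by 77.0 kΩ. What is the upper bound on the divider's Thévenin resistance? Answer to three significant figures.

Loading drop = R_th/(R_th + R_L) ≤ 0.0840, so R_th ≤ R_L · ε/(1−ε) = 77.0 kΩ × 0.0840/0.9160 = 7.06 kΩ.
(Any R1, R2 with R2/(R1+R2) = 0.717 and R1‖R2 ≤ 7.06 kΩ will meet the spec.)

R_th ≤ 7.06 kΩ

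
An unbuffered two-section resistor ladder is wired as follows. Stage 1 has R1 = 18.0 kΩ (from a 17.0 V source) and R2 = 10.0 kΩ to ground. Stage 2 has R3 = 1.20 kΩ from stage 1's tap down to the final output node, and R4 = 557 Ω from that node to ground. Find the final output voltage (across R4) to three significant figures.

Stage 2 presents R3+R4 = 1757 Ω as a load on stage 1's tap.
Stage 1's lower leg becomes R2‖(R3+R4) = 1494 Ω, so V_mid = 17.0 × 1494/19490 = 1.303 V.
Stage 2 is itself unloaded: V_out = V_mid × R4/(R3+R4) = 1.303 × 557/1757 = 0.413 V.

V_out ≈ 0.413 V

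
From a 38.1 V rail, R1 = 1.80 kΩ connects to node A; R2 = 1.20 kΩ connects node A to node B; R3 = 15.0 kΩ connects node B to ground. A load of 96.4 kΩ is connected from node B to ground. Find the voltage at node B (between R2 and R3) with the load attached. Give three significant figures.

V ≈ 30.9 V

At node B, R3 is in parallel with the load: R3‖R_L = 12.98 kΩ.
Below node A the resistance is R2 + (R3‖R_L) = 14.18 kΩ, so V_A = 38.1 × 14.18/15.98 = 33.81 V.
Then V_B = V_A × (R3‖R_L)/(R2 + R3‖R_L) = 33.81 × 12.98/14.18 = 30.9 V.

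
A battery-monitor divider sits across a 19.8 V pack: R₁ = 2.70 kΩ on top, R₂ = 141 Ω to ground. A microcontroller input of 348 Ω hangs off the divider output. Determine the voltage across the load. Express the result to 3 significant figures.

V_out ≈ 0.709 V

The load sits in parallel with R₂: R₂‖R_L = (141 × 348) / (141 + 348) = 100.3 Ω.
V_out = 19.8 × 100.3 / (2700 + 100.3) = 19.8 × 100.3/2800 = 0.709 V.
(Unloaded it would have been 0.983 V.)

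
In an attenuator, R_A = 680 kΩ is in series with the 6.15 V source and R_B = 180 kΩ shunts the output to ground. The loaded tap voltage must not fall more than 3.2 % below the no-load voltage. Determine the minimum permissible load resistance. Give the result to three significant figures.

Output resistance R_th = R_A‖R_B = (680 × 180)/860.0 = 142.3 kΩ.
The fractional drop is R_th/(R_th + R_L); requiring this ≤ 0.0320 gives R_L ≥ R_th(1/0.0320 − 1) = 142.3 × 30.25 = 4.31 MΩ.

R_L(min) ≈ 4.31 MΩ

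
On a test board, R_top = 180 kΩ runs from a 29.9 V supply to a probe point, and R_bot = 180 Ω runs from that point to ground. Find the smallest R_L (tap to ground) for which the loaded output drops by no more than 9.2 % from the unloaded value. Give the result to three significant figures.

R_L(min) ≈ 1.77 kΩ

Output resistance R_th = R_top‖R_bot = (180000 × 180)/180200 = 179.8 Ω.
The fractional drop is R_th/(R_th + R_L); requiring this ≤ 0.0920 gives R_L ≥ R_th(1/0.0920 − 1) = 179.8 × 9.870 = 1.77 kΩ.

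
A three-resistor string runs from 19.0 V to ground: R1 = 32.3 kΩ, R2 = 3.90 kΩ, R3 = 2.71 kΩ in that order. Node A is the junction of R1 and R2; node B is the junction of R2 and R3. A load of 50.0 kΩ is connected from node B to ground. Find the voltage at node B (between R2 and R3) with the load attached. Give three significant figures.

At node B, R3 is in parallel with the load: R3‖R_L = 2.571 kΩ.
Below node A the resistance is R2 + (R3‖R_L) = 6.471 kΩ, so V_A = 19.0 × 6.471/38.77 = 3.171 V.
Then V_B = V_A × (R3‖R_L)/(R2 + R3‖R_L) = 3.171 × 2.571/6.471 = 1.26 V.

V ≈ 1.26 V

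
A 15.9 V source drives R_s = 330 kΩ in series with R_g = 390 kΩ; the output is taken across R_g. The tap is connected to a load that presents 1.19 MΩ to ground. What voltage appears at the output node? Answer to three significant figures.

The load sits in parallel with R_g: R_g‖R_L = (390 × 1190) / (390 + 1190) = 293.7 kΩ.
V_out = 15.9 × 293.7 / (330 + 293.7) = 15.9 × 293.7/623.7 = 7.49 V.

V_out ≈ 7.49 V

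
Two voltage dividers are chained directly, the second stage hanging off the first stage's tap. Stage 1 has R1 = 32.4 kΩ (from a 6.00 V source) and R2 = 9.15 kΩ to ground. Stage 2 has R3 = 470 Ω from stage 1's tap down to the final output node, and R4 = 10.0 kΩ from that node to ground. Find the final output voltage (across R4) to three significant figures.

V_out ≈ 0.751 V

Stage 2 presents R3+R4 = 10470 Ω as a load on stage 1's tap.
Stage 1's lower leg becomes R2‖(R3+R4) = 4883 Ω, so V_mid = 6.00 × 4883/37280 = 0.7858 V.
Stage 2 is itself unloaded: V_out = V_mid × R4/(R3+R4) = 0.7858 × 10000/10470 = 0.751 V.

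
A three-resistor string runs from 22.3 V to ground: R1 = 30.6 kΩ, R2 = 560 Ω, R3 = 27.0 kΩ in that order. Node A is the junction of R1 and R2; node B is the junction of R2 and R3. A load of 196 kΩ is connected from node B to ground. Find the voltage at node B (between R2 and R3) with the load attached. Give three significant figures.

At node B, R3 is in parallel with the load: R3‖R_L = 23730 Ω.
Below node A the resistance is R2 + (R3‖R_L) = 24290 Ω, so V_A = 22.3 × 24290/54890 = 9.868 V.
Then V_B = V_A × (R3‖R_L)/(R2 + R3‖R_L) = 9.868 × 23730/24290 = 9.64 V.

V ≈ 9.64 V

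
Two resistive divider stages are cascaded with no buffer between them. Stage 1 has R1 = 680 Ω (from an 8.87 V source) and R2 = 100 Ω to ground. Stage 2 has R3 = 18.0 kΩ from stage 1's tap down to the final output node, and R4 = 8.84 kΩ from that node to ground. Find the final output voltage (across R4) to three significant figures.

Stage 2 presents R3+R4 = 26840 Ω as a load on stage 1's tap.
Stage 1's lower leg becomes R2‖(R3+R4) = 99.63 Ω, so V_mid = 8.87 × 99.63/779.6 = 1.133 V.
Stage 2 is itself unloaded: V_out = V_mid × R4/(R3+R4) = 1.133 × 8840/26840 = 0.373 V.

V_out ≈ 0.373 V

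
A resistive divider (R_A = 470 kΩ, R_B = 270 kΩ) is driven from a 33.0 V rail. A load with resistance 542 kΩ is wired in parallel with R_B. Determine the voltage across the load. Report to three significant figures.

V_out ≈ 9.15 V

The load sits in parallel with R_B: R_B‖R_L = (270 × 542) / (270 + 542) = 180.2 kΩ.
V_out = 33.0 × 180.2 / (470 + 180.2) = 33.0 × 180.2/650.2 = 9.15 V.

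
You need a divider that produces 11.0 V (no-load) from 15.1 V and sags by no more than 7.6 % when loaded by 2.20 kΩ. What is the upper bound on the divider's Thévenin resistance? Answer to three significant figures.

R_th ≤ 181 Ω

Loading drop = R_th/(R_th + R_L) ≤ 0.0760, so R_th ≤ R_L · ε/(1−ε) = 2.20 kΩ × 0.0760/0.9240 = 181 Ω.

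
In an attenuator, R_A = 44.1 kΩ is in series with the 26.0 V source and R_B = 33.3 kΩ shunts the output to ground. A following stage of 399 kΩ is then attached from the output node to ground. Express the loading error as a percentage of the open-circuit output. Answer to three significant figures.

4.54 %

The divider's output (Thévenin) resistance is R_A‖R_B = 18.97 kΩ.
Fractional drop under load = R_th/(R_th + R_L) = 18.97 / (18.97 + 399) = 0.04539.
So the output falls by 4.54 %.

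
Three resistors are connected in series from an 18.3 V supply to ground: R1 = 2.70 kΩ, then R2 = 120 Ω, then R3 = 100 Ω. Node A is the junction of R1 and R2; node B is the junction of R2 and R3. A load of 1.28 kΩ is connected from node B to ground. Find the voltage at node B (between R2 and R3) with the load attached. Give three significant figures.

At node B, R3 is in parallel with the load: R3‖R_L = 92.75 Ω.
Below node A the resistance is R2 + (R3‖R_L) = 212.8 Ω, so V_A = 18.3 × 212.8/2913 = 1.337 V.
Then V_B = V_A × (R3‖R_L)/(R2 + R3‖R_L) = 1.337 × 92.75/212.8 = 0.583 V.

V ≈ 0.583 V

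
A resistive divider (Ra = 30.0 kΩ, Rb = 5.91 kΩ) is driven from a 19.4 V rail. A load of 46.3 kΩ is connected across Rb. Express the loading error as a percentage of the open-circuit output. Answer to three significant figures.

Unloaded V = 19.4 × 5.91/35.91 = 3.1928 V.
Loaded: Rb‖R_L = 5.241 kΩ, giving V = 19.4 × 5.241/35.24 = 2.8851 V.
Drop = (3.1928 − 2.8851) / 3.1928 = 9.64 %.

9.64 %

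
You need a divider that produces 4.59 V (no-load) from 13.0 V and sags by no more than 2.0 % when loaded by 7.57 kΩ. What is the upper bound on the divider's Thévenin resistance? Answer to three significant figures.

R_th ≤ 154 Ω

Loading drop = R_th/(R_th + R_L) ≤ 0.0200, so R_th ≤ R_L · ε/(1−ε) = 7.57 kΩ × 0.0200/0.9800 = 154 Ω.
(Any R1, R2 with R2/(R1+R2) = 0.353 and R1‖R2 ≤ 154 Ω will meet the spec.)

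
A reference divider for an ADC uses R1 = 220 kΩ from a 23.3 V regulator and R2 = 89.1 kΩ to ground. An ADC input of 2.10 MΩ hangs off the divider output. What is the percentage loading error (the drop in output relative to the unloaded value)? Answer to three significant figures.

The divider's output (Thévenin) resistance is R1‖R2 = 63.42 kΩ.
Fractional drop under load = R_th/(R_th + R_L) = 63.42 / (63.42 + 2100) = 0.02931.
So the output falls by 2.93 %.

2.93 %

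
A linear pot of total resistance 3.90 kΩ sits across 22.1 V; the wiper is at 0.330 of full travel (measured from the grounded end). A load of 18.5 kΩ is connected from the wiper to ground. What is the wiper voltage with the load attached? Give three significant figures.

The wiper splits the pot into (1−α)R = 2.613 kΩ above and αR = 1.287 kΩ below.
Lower section ‖ load = 1.203 kΩ.
V_wiper = 22.1 × 1.203/(2.613 + 1.203) = 6.97 V.

V ≈ 6.97 V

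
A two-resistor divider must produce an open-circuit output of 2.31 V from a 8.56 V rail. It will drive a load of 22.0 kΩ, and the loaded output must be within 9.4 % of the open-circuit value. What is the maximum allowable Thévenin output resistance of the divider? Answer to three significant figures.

R_th ≤ 2.28 kΩ

Loading drop = R_th/(R_th + R_L) ≤ 0.0940, so R_th ≤ R_L · ε/(1−ε) = 22.0 kΩ × 0.0940/0.9060 = 2.28 kΩ.
(Any R1, R2 with R2/(R1+R2) = 0.270 and R1‖R2 ≤ 2.28 kΩ will meet the spec.)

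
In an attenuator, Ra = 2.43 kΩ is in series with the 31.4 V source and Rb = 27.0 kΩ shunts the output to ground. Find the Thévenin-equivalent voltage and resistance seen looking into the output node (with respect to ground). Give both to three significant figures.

V_th = 28.8 V, R_th = 2.23 kΩ

V_th is the open-circuit tap voltage: 31.4 × 27.0/(2.43 + 27.0) = 28.8 V.
With the supply zeroed, Ra and Rb appear in parallel from the tap: R_th = Ra‖Rb = (2.43 × 27.0)/29.43 = 2.23 kΩ.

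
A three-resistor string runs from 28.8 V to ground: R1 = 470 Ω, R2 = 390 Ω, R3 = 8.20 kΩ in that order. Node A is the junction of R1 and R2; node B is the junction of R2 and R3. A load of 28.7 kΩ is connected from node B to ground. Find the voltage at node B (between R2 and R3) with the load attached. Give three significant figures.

V ≈ 25.4 V

At node B, R3 is in parallel with the load: R3‖R_L = 6378 Ω.
Below node A the resistance is R2 + (R3‖R_L) = 6768 Ω, so V_A = 28.8 × 6768/7238 = 26.93 V.
Then V_B = V_A × (R3‖R_L)/(R2 + R3‖R_L) = 26.93 × 6378/6768 = 25.4 V.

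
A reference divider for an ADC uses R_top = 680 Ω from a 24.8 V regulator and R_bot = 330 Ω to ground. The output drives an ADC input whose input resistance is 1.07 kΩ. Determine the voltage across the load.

The load sits in parallel with R_bot: R_bot‖R_L = (330 × 1070) / (330 + 1070) = 252.2 Ω.
V_out = 24.8 × 252.2 / (680 + 252.2) = 24.8 × 252.2/932.2 = 6.71 V.
(Unloaded it would have been 8.10 V.)

V_out ≈ 6.71 V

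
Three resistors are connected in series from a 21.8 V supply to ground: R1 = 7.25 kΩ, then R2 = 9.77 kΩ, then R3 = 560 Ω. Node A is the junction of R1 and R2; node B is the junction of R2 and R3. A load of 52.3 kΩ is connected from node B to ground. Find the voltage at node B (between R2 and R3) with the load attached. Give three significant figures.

V ≈ 0.687 V

At node B, R3 is in parallel with the load: R3‖R_L = 554.1 Ω.
Below node A the resistance is R2 + (R3‖R_L) = 10320 Ω, so V_A = 21.8 × 10320/17570 = 12.81 V.
Then V_B = V_A × (R3‖R_L)/(R2 + R3‖R_L) = 12.81 × 554.1/10320 = 0.687 V.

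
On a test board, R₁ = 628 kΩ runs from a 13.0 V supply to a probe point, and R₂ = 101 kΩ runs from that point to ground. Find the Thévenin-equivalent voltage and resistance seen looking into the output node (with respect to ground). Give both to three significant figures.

V_th = 1.80 V, R_th = 87.0 kΩ

V_th is the open-circuit tap voltage: 13.0 × 101/(628 + 101) = 1.80 V.
With the supply zeroed, R₁ and R₂ appear in parallel from the tap: R_th = R₁‖R₂ = (628 × 101)/729.0 = 87.0 kΩ.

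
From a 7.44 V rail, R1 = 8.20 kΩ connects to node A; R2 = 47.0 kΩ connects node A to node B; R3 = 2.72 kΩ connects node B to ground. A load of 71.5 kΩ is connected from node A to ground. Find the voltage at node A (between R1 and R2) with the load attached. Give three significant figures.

V ≈ 5.81 V

Below node A the series string R2+R3 = 49.72 kΩ sits in parallel with the 71.5 kΩ load: 29.33 kΩ.
V_A = 7.44 × 29.33/(8.20 + 29.33) = 5.81 V.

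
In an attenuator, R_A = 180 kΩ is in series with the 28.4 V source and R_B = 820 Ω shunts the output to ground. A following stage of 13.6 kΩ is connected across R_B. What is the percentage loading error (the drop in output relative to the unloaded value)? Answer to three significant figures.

5.66 %

The divider's output (Thévenin) resistance is R_A‖R_B = 816.3 Ω.
Fractional drop under load = R_th/(R_th + R_L) = 816.3 / (816.3 + 13600) = 0.05662.
So the output falls by 5.66 %.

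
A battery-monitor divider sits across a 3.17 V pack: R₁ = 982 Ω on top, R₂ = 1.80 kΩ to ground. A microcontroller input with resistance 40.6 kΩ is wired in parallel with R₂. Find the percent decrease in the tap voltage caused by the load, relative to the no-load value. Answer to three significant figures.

The divider's output (Thévenin) resistance is R₁‖R₂ = 635.4 Ω.
Fractional drop under load = R_th/(R_th + R_L) = 635.4 / (635.4 + 40600) = 0.01541.
So the output falls by 1.54 %.

1.54 %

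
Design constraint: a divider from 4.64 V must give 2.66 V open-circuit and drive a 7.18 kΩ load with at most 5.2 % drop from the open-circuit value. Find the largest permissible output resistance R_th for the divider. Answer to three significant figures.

Loading drop = R_th/(R_th + R_L) ≤ 0.0520, so R_th ≤ R_L · ε/(1−ε) = 7.18 kΩ × 0.0520/0.9480 = 394 Ω.

R_th ≤ 394 Ω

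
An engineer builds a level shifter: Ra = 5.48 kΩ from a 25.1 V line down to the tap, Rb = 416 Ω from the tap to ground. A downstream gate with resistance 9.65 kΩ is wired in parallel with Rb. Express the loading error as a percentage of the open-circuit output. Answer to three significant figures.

3.85 %

The divider's output (Thévenin) resistance is Ra‖Rb = 386.6 Ω.
Fractional drop under load = R_th/(R_th + R_L) = 386.6 / (386.6 + 9650) = 0.03852.
So the output falls by 3.85 %.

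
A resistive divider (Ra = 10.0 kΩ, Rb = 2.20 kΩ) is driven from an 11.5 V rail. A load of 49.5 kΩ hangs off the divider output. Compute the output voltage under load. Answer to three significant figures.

V_out ≈ 2.00 V

The load sits in parallel with Rb: Rb‖R_L = (2.20 × 49.5) / (2.20 + 49.5) = 2.106 kΩ.
V_out = 11.5 × 2.106 / (10.0 + 2.106) = 11.5 × 2.106/12.11 = 2.00 V.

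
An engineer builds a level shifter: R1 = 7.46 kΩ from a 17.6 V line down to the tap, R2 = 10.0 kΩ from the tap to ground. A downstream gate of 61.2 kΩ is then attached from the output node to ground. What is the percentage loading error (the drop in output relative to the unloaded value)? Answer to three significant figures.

6.53 %

The divider's output (Thévenin) resistance is R1‖R2 = 4.273 kΩ.
Fractional drop under load = R_th/(R_th + R_L) = 4.273 / (4.273 + 61.2) = 0.06526.
So the output falls by 6.53 %.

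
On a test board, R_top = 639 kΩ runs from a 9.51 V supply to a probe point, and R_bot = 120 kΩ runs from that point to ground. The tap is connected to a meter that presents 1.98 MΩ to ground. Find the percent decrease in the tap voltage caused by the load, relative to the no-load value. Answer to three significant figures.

4.85 %

The divider's output (Thévenin) resistance is R_top‖R_bot = 101.0 kΩ.
Fractional drop under load = R_th/(R_th + R_L) = 101.0 / (101.0 + 1980) = 0.04855.
So the output falls by 4.85 %.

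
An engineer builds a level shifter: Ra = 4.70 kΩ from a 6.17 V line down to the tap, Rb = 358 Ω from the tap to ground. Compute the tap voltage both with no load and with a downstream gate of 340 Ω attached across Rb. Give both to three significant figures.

Open-circuit: V = 6.17 × 358/(4700 + 358) = 0.437 V.
With the load, Rb becomes Rb‖R_L = 174.4 Ω, so V = 6.17 × 174.4/4874 = 0.221 V.

Unloaded: 0.437 V; loaded: 0.221 V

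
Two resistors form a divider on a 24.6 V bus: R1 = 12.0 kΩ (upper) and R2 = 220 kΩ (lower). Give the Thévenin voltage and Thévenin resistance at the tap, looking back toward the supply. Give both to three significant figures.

V_th = 23.3 V, R_th = 11.4 kΩ

V_th is the open-circuit tap voltage: 24.6 × 220/(12.0 + 220) = 23.3 V.
With the supply zeroed, R1 and R2 appear in parallel from the tap: R_th = R1‖R2 = (12.0 × 220)/232.0 = 11.4 kΩ.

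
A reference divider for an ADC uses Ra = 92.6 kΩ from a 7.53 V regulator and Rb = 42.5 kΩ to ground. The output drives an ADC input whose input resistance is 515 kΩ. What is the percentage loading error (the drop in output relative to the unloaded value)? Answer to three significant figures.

5.35 %

The divider's output (Thévenin) resistance is Ra‖Rb = 29.13 kΩ.
Fractional drop under load = R_th/(R_th + R_L) = 29.13 / (29.13 + 515) = 0.05354.
So the output falls by 5.35 %.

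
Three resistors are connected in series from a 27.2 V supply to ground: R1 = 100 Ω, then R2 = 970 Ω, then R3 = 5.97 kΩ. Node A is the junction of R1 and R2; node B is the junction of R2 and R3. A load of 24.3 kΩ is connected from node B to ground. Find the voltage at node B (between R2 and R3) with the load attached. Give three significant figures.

V ≈ 22.2 V

At node B, R3 is in parallel with the load: R3‖R_L = 4793 Ω.
Below node A the resistance is R2 + (R3‖R_L) = 5763 Ω, so V_A = 27.2 × 5763/5863 = 26.74 V.
Then V_B = V_A × (R3‖R_L)/(R2 + R3‖R_L) = 26.74 × 4793/5763 = 22.2 V.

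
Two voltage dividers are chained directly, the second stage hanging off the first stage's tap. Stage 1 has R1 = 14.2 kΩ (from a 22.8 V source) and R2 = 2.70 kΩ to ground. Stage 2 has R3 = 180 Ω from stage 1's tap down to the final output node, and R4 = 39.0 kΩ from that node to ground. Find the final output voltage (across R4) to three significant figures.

V_out ≈ 3.43 V

Stage 2 presents R3+R4 = 39180 Ω as a load on stage 1's tap.
Stage 1's lower leg becomes R2‖(R3+R4) = 2526 Ω, so V_mid = 22.8 × 2526/16730 = 3.443 V.
Stage 2 is itself unloaded: V_out = V_mid × R4/(R3+R4) = 3.443 × 39000/39180 = 3.43 V.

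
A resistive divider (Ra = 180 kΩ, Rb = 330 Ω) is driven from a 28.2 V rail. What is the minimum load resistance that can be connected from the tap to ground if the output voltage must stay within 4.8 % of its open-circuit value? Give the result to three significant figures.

Output resistance R_th = Ra‖Rb = (180000 × 330)/180300 = 329.4 Ω.
The fractional drop is R_th/(R_th + R_L); requiring this ≤ 0.0480 gives R_L ≥ R_th(1/0.0480 − 1) = 329.4 × 19.83 = 6.53 kΩ.

R_L(min) ≈ 6.53 kΩ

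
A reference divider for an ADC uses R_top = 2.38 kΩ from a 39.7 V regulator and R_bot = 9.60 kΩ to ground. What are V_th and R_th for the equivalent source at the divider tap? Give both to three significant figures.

V_th = 31.8 V, R_th = 1.91 kΩ

V_th is the open-circuit tap voltage: 39.7 × 9.60/(2.38 + 9.60) = 31.8 V.
With the supply zeroed, R_top and R_bot appear in parallel from the tap: R_th = R_top‖R_bot = (2.38 × 9.60)/11.98 = 1.91 kΩ.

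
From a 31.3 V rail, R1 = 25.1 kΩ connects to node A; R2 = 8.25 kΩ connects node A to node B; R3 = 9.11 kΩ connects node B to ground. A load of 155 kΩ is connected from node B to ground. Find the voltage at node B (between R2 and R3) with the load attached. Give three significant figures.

V ≈ 6.42 V

At node B, R3 is in parallel with the load: R3‖R_L = 8.604 kΩ.
Below node A the resistance is R2 + (R3‖R_L) = 16.85 kΩ, so V_A = 31.3 × 16.85/41.95 = 12.57 V.
Then V_B = V_A × (R3‖R_L)/(R2 + R3‖R_L) = 12.57 × 8.604/16.85 = 6.42 V.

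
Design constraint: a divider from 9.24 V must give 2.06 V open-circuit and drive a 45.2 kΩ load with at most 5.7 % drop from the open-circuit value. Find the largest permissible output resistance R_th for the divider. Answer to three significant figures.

R_th ≤ 2.73 kΩ

Loading drop = R_th/(R_th + R_L) ≤ 0.0570, so R_th ≤ R_L · ε/(1−ε) = 45.2 kΩ × 0.0570/0.9430 = 2.73 kΩ.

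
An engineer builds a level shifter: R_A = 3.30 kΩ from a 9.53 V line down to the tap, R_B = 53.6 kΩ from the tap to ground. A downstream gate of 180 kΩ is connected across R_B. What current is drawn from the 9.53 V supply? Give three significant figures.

R_B‖R_L = 41.30 kΩ, so the source sees R_A + R_B‖R_L = 44.60 kΩ.
I = 9.53 V / 44.60 kΩ = 0.214 mA.

I ≈ 0.214 mA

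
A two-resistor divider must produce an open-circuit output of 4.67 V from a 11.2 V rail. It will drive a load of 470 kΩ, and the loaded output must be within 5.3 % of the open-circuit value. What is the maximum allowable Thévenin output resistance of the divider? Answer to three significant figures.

Loading drop = R_th/(R_th + R_L) ≤ 0.0530, so R_th ≤ R_L · ε/(1−ε) = 470 kΩ × 0.0530/0.9470 = 26.3 kΩ.
(Any R1, R2 with R2/(R1+R2) = 0.417 and R1‖R2 ≤ 26.3 kΩ will meet the spec.)

R_th ≤ 26.3 kΩ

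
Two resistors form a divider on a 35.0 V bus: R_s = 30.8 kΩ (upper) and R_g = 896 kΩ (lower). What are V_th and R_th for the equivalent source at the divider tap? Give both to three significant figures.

V_th is the open-circuit tap voltage: 35.0 × 896/(30.8 + 896) = 33.8 V.
With the supply zeroed, R_s and R_g appear in parallel from the tap: R_th = R_s‖R_g = (30.8 × 896)/926.8 = 29.8 kΩ.

V_th = 33.8 V, R_th = 29.8 kΩ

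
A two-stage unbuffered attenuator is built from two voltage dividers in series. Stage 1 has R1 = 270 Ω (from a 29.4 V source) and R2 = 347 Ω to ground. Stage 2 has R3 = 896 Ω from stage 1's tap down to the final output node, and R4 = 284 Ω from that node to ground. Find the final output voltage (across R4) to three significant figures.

V_out ≈ 3.53 V

Stage 2 presents R3+R4 = 1180 Ω as a load on stage 1's tap.
Stage 1's lower leg becomes R2‖(R3+R4) = 268.1 Ω, so V_mid = 29.4 × 268.1/538.1 = 14.65 V.
Stage 2 is itself unloaded: V_out = V_mid × R4/(R3+R4) = 14.65 × 284/1180 = 3.53 V.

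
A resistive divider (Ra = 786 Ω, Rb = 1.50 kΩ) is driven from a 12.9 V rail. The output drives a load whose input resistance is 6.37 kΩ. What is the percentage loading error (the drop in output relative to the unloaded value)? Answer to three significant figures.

The divider's output (Thévenin) resistance is Ra‖Rb = 515.7 Ω.
Fractional drop under load = R_th/(R_th + R_L) = 515.7 / (515.7 + 6370) = 0.07490.
So the output falls by 7.49 %.

7.49 %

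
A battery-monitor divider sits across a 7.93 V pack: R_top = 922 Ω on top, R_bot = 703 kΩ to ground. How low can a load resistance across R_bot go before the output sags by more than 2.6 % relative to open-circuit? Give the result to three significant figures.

Output resistance R_th = R_top‖R_bot = (922 × 703000)/703900 = 920.8 Ω.
The fractional drop is R_th/(R_th + R_L); requiring this ≤ 0.0260 gives R_L ≥ R_th(1/0.0260 − 1) = 920.8 × 37.46 = 34.5 kΩ.

R_L(min) ≈ 34.5 kΩ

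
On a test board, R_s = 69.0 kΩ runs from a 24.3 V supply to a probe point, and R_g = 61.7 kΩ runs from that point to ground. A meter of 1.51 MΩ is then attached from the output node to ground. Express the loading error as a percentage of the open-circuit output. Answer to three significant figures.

2.11 %

The divider's output (Thévenin) resistance is R_s‖R_g = 32.57 kΩ.
Fractional drop under load = R_th/(R_th + R_L) = 32.57 / (32.57 + 1510) = 0.02112.
So the output falls by 2.11 %.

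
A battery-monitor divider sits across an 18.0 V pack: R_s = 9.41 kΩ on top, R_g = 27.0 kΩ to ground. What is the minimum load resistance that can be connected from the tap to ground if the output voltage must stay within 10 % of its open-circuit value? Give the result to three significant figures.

Output resistance R_th = R_s‖R_g = (9.41 × 27.0)/36.41 = 6.978 kΩ.
The fractional drop is R_th/(R_th + R_L); requiring this ≤ 0.100 gives R_L ≥ R_th(1/0.100 − 1) = 6.978 × 9.000 = 62.8 kΩ.

R_L(min) ≈ 62.8 kΩ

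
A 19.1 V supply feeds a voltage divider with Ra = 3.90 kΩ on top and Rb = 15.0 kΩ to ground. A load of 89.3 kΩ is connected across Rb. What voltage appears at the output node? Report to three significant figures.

V_out ≈ 14.7 V

The load sits in parallel with Rb: Rb‖R_L = (15.0 × 89.3) / (15.0 + 89.3) = 12.84 kΩ.
V_out = 19.1 × 12.84 / (3.90 + 12.84) = 19.1 × 12.84/16.74 = 14.7 V.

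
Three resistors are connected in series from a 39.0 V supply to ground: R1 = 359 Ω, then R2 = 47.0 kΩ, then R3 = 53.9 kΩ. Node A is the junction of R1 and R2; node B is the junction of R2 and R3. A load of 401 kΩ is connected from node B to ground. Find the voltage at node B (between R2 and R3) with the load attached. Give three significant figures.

At node B, R3 is in parallel with the load: R3‖R_L = 47510 Ω.
Below node A the resistance is R2 + (R3‖R_L) = 94510 Ω, so V_A = 39.0 × 94510/94870 = 38.85 V.
Then V_B = V_A × (R3‖R_L)/(R2 + R3‖R_L) = 38.85 × 47510/94510 = 19.5 V.

V ≈ 19.5 V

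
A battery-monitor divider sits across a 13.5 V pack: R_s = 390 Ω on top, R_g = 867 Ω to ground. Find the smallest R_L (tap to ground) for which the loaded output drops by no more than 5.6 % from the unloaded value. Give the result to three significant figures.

R_L(min) ≈ 4.53 kΩ

Output resistance R_th = R_s‖R_g = (390 × 867)/1257 = 269.0 Ω.
The fractional drop is R_th/(R_th + R_L); requiring this ≤ 0.0560 gives R_L ≥ R_th(1/0.0560 − 1) = 269.0 × 16.86 = 4.53 kΩ.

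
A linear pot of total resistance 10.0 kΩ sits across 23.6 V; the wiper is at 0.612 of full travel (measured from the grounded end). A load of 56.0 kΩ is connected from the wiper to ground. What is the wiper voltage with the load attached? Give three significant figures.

V ≈ 13.9 V

The wiper splits the pot into (1−α)R = 3.880 kΩ above and αR = 6.120 kΩ below.
Lower section ‖ load = 5.517 kΩ.
V_wiper = 23.6 × 5.517/(3.880 + 5.517) = 13.9 V.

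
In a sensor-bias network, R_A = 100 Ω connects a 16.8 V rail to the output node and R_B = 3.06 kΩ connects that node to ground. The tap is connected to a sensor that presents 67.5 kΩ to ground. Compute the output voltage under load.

The load sits in parallel with R_B: R_B‖R_L = (3060 × 67500) / (3060 + 67500) = 2927 Ω.
V_out = 16.8 × 2927 / (100 + 2927) = 16.8 × 2927/3027 = 16.2 V.

V_out ≈ 16.2 V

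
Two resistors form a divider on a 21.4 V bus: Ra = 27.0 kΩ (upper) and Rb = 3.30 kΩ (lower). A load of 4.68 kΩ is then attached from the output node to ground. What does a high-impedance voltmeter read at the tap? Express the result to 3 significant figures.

V_out ≈ 1.43 V

The load sits in parallel with Rb: Rb‖R_L = (3.30 × 4.68) / (3.30 + 4.68) = 1.935 kΩ.
V_out = 21.4 × 1.935 / (27.0 + 1.935) = 21.4 × 1.935/28.94 = 1.43 V.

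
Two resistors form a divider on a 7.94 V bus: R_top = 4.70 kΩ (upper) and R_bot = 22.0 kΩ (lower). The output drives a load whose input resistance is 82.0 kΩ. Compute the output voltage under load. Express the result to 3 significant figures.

V_out ≈ 6.25 V

The load sits in parallel with R_bot: R_bot‖R_L = (22.0 × 82.0) / (22.0 + 82.0) = 17.35 kΩ.
V_out = 7.94 × 17.35 / (4.70 + 17.35) = 7.94 × 17.35/22.05 = 6.25 V.
(Unloaded it would have been 6.54 V.)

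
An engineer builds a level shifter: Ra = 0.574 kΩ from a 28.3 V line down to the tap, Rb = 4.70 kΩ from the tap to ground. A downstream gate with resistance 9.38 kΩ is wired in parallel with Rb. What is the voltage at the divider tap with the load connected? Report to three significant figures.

The load sits in parallel with Rb: Rb‖R_L = (4700 × 9380) / (4700 + 9380) = 3131 Ω.
V_out = 28.3 × 3131 / (574 + 3131) = 28.3 × 3131/3705 = 23.9 V.

V_out ≈ 23.9 V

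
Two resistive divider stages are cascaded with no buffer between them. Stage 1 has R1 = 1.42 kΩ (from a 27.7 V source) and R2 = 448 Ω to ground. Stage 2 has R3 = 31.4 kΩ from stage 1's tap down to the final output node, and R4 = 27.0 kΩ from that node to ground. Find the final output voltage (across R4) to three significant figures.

V_out ≈ 3.05 V

Stage 2 presents R3+R4 = 58400 Ω as a load on stage 1's tap.
Stage 1's lower leg becomes R2‖(R3+R4) = 444.6 Ω, so V_mid = 27.7 × 444.6/1865 = 6.605 V.
Stage 2 is itself unloaded: V_out = V_mid × R4/(R3+R4) = 6.605 × 27000/58400 = 3.05 V.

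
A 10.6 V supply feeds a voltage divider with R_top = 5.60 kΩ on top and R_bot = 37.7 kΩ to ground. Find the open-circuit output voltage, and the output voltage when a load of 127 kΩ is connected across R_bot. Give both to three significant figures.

Open-circuit: V = 10.6 × 37.7/(5.60 + 37.7) = 9.23 V.
With the load, R_bot becomes R_bot‖R_L = 29.07 kΩ, so V = 10.6 × 29.07/34.67 = 8.89 V.

Unloaded: 9.23 V; loaded: 8.89 V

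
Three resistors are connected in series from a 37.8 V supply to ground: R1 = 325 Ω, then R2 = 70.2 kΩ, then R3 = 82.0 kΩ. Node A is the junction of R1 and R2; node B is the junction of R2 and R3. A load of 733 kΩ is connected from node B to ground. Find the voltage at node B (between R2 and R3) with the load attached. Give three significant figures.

At node B, R3 is in parallel with the load: R3‖R_L = 73750 Ω.
Below node A the resistance is R2 + (R3‖R_L) = 143900 Ω, so V_A = 37.8 × 143900/144300 = 37.71 V.
Then V_B = V_A × (R3‖R_L)/(R2 + R3‖R_L) = 37.71 × 73750/143900 = 19.3 V.

V ≈ 19.3 V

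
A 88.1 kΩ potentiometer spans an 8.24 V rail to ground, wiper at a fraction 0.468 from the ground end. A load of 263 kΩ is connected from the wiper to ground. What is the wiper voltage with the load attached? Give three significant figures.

V ≈ 3.56 V

The wiper splits the pot into (1−α)R = 46.87 kΩ above and αR = 41.23 kΩ below.
Lower section ‖ load = 35.64 kΩ.
V_wiper = 8.24 × 35.64/(46.87 + 35.64) = 3.56 V.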